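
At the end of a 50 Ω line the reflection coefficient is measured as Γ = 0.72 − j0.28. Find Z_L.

Z_L ≈ 129 − j179 Ω

Z_L = Z_0·(1 + Γ)/(1 − Γ) = 50·(1.72 − j0.28)/(0.28 + j0.28)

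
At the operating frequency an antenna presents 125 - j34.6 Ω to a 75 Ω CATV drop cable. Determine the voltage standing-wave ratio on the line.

Γ = (Z_L − Z_0)/(Z_L + Z_0) = (50 − j34.6)/(200 − j34.6)
|Γ| = 60.8/203 = 0.3
VSWR = (1 + |Γ|)/(1 − |Γ|) = 1.3/0.7

VSWR ≈ 1.86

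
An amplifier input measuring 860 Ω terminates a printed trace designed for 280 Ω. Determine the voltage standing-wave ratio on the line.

Γ = (860 − 280)/(860 + 280) = 0.509
VSWR = (1 + 0.509)/(1 − 0.509)

VSWR ≈ 3.07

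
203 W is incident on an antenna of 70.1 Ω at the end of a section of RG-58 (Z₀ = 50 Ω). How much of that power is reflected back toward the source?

P_reflected ≈ 5.69 W

Γ = (70.1 − 50)/(70.1 + 50) = 0.167
|Γ|² = 0.028
P_refl = |Γ|²·P_inc = 5.69 W, P_del = (1 − |Γ|²)·P_inc = 197 W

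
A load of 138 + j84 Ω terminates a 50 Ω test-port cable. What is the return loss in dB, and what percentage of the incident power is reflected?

Γ = (88 + j84)/(188 + j84), |Γ| = 0.591
RL = −20·log₁₀(0.591) = 4.57 dB
P_refl/P_inc = |Γ|² = 0.349

RL ≈ 4.57 dB; 34.9% of incident power reflected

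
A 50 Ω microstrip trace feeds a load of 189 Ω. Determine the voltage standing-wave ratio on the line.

VSWR ≈ 3.78

For a purely resistive load, VSWR = R_L/Z_0 or Z_0/R_L (whichever > 1) = 189/50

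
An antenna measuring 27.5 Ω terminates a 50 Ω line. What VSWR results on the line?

VSWR ≈ 1.82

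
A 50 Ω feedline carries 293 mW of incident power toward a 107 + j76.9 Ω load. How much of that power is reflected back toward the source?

|Γ| = |(57 + j76.9)/(157 + j76.9)| = 0.548
|Γ|² = 0.3
P_refl = |Γ|²·P_inc = 87.8 mW, P_del = (1 − |Γ|²)·P_inc = 205 mW

P_reflected ≈ 87.8 mW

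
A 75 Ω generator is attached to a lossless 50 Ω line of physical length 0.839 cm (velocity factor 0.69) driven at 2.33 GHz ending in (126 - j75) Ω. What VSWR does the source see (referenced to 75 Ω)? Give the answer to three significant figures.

λ = v/f = 0.69·c / 2.33 GHz = 0.0888 m
βl = 2π·l/λ = 2π × 0.0944 = 34°
tan(βl) = 0.674
Z_in = Z_0·(Z_L + jZ_0·tanβl)/(Z_0 + jZ_L·tanβl) = 26.4 − j42.9 Ω
Γ_s = (Z_in − Z_s)/(Z_in + Z_s) = (-48.6 − j42.9)/(101 − j42.9), |Γ_s| = 0.588
VSWR = (1 + |Γ_s|)/(1 − |Γ_s|)

VSWR ≈ 3.86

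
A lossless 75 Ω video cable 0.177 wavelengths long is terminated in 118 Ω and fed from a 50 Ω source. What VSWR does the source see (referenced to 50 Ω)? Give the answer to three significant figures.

VSWR ≈ 1.48

βl = 2π × 0.177 = 63.7°
tan(βl) = 2.03
Z_in = Z_0·(Z_L + jZ_0·tanβl)/(Z_0 + jZ_L·tanβl) = 54 − j20.1 Ω
Γ_s = (Z_in − Z_s)/(Z_in + Z_s) = (3.98 − j20.1)/(104 − j20.1), |Γ_s| = 0.193
VSWR = (1 + |Γ_s|)/(1 − |Γ_s|)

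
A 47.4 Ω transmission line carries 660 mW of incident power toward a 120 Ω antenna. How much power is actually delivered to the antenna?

Γ = (120 − 47.4)/(120 + 47.4) = 0.434
|Γ|² = 0.188
P_refl = |Γ|²·P_inc = 124 mW, P_del = (1 − |Γ|²)·P_inc = 536 mW

P_delivered ≈ 536 mW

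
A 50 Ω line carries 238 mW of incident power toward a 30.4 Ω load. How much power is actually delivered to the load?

Γ = (30.4 − 50)/(30.4 + 50) = -0.244
|Γ|² = 0.0594
P_refl = |Γ|²·P_inc = 14.1 mW, P_del = (1 − |Γ|²)·P_inc = 224 mW

P_delivered ≈ 224 mW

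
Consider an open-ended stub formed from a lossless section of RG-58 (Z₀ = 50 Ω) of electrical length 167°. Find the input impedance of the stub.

tan(βl) = -0.231
For an open-ended stub, Z_in = −jZ_0·cot(βl) = −jZ_0/tan(βl)

Z_in ≈ +j217 Ω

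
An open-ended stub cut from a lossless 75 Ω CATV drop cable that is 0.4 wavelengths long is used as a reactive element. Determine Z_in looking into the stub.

βl = 2π × 0.4 = 144°
tan(βl) = -0.727
For an open-ended stub, Z_in = −jZ_0·cot(βl) = −jZ_0/tan(βl)

Z_in ≈ +j103 Ω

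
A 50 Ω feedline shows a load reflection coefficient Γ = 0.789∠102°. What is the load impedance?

Z_L = Z_0·(1 + Γ)/(1 − Γ) = 50·(0.836 + j0.772)/(1.16 − j0.772)

Z_L ≈ 9.68 + j39.6 Ω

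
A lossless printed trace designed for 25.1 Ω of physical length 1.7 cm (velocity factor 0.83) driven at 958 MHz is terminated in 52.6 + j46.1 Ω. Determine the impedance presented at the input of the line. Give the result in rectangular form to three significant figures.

Z_in ≈ 71.6 − j41.9 Ω

λ = v/f = 0.83·c / 958 MHz = 0.26 m
βl = 2π·l/λ = 2π × 0.0654 = 23.5°
tan(βl) = tan(23.5°) = 0.436
Z_in = Z_0·(Z_L + jZ_0·tanβl)/(Z_0 + jZ_L·tanβl)
     = 25.1·(52.6 + j57)/(5.01 + j22.9)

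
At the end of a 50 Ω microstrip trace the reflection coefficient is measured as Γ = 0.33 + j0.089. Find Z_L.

Z_L ≈ 96.7 + j19.5 Ω

Z_L = Z_0·(1 + Γ)/(1 − Γ) = 50·(1.33 + j0.089)/(0.67 − j0.089)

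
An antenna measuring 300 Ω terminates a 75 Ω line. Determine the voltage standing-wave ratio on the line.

Γ = (300 − 75)/(300 + 75) = 0.6
VSWR = (1 + 0.6)/(1 − 0.6)

VSWR ≈ 4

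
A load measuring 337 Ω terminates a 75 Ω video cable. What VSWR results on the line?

Γ = (337 − 75)/(337 + 75) = 0.636
VSWR = (1 + 0.636)/(1 − 0.636)

VSWR ≈ 4.49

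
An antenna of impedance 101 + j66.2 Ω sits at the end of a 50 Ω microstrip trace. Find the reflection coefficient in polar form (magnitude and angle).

Γ ≈ 0.507 ∠ 28.7°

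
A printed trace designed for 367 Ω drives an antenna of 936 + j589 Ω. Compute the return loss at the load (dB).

Γ = (569 + j589)/(1303 + j589), |Γ| = 0.573
RL = −20·log₁₀|Γ| = −20·log₁₀(0.573)

RL ≈ 4.84 dB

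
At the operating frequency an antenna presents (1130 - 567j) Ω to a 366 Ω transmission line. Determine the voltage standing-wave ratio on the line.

VSWR ≈ 3.93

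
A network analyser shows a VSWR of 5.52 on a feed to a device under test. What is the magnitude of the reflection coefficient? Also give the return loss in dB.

|Γ| ≈ 0.693; return loss ≈ 3.18 dB

|Γ| = (S − 1)/(S + 1) = (5.52 − 1)/(5.52 + 1) = 4.52/6.52
RL = −20·log₁₀|Γ| = −20·log₁₀(0.693)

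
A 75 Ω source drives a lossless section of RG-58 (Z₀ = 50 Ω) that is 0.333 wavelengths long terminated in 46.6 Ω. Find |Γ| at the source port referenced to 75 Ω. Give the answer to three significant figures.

|Γ| ≈ 0.185

βl = 2π × 0.333 = 120°
tan(βl) = -1.74
Z_in = Z_0·(Z_L + jZ_0·tanβl)/(Z_0 + jZ_L·tanβl) = 51.7 − j3.15 Ω
Γ_s = (Z_in − Z_s)/(Z_in + Z_s) = (-23.3 − j3.15)/(127 − j3.15), |Γ_s| = 0.185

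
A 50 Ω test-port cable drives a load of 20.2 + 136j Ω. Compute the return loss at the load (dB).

RL ≈ 0.822 dB

Γ = (-29.8 + j136)/(70.2 + j136), |Γ| = 0.91
RL = −20·log₁₀|Γ| = −20·log₁₀(0.91)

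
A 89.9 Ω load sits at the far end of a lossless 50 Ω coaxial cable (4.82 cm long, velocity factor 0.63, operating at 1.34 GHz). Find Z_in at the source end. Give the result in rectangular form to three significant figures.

Z_in ≈ 35 + j19.9 Ω

λ = v/f = 0.63·c / 1.34 GHz = 0.141 m
βl = 2π·l/λ = 2π × 0.342 = 123°
tan(βl) = tan(123°) = -1.54
Z_in = Z_0·(Z_L + jZ_0·tanβl)/(Z_0 + jZ_L·tanβl)
     = 50·(89.9 − j76.9)/(50 − j138)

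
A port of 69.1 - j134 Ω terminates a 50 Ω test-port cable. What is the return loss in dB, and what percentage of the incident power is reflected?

RL ≈ 2.44 dB; 57% of incident power reflected

Γ = (19.1 − j134)/(119.1 − j134), |Γ| = 0.755
RL = −20·log₁₀(0.755) = 2.44 dB
P_refl/P_inc = |Γ|² = 0.57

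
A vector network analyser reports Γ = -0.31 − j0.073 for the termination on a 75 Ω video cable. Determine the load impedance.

Z_L ≈ 39.1 − j6.36 Ω

Z_L = Z_0·(1 + Γ)/(1 − Γ) = 75·(0.69 − j0.073)/(1.31 + j0.073)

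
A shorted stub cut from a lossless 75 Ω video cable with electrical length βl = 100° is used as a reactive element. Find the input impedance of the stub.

Z_in ≈ −j425 Ω

tan(βl) = -5.67
For a shorted stub, Z_in = jZ_0·tan(βl)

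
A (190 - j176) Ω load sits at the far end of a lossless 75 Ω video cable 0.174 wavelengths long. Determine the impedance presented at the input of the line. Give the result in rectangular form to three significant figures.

Z_in ≈ 16.5 − j20.2 Ω

βl = 2π × 0.174 = 62.6°
tan(βl) = tan(62.6°) = 1.93
Z_in = Z_0·(Z_L + jZ_0·tanβl)/(Z_0 + jZ_L·tanβl)
     = 75·(190 − j31.1)/(415 + j367)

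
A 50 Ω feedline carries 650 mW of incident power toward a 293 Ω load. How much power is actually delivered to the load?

P_delivered ≈ 324 mW

Γ = (293 − 50)/(293 + 50) = 0.708
|Γ|² = 0.502
P_refl = |Γ|²·P_inc = 326 mW, P_del = (1 − |Γ|²)·P_inc = 324 mW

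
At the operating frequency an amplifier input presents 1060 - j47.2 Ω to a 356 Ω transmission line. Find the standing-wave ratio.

VSWR ≈ 2.98

Γ = (Z_L − Z_0)/(Z_L + Z_0) = (704 − j47.2)/(1416 − j47.2)
|Γ| = 706/1420 = 0.498
VSWR = (1 + |Γ|)/(1 − |Γ|) = 1.5/0.502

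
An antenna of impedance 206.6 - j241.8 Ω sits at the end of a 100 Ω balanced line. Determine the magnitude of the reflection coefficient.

Γ = (Z_L − Z_0)/(Z_L + Z_0) = (106.6 − j241.8)/(306.6 − j241.8)
|Γ| = 264/390

|Γ| ≈ 0.677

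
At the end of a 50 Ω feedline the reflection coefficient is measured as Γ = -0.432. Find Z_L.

Z_L = Z_0·(1 + Γ)/(1 − Γ) = 50·(0.568)/(1.43)

Z_L ≈ 19.8 Ω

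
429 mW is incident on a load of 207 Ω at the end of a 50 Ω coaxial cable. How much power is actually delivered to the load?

P_delivered ≈ 269 mW

Γ = (207 − 50)/(207 + 50) = 0.611
|Γ|² = 0.373
P_refl = |Γ|²·P_inc = 160 mW, P_del = (1 − |Γ|²)·P_inc = 269 mW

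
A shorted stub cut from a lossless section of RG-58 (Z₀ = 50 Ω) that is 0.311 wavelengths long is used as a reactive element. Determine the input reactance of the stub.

βl = 2π × 0.311 = 112°
tan(βl) = -2.48
For a shorted stub, Z_in = jZ_0·tan(βl)

X_in ≈ -124 Ω (capacitive)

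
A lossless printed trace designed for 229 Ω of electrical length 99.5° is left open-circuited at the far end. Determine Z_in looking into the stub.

tan(βl) = -5.98
For an open-circuited stub, Z_in = −jZ_0·cot(βl) = −jZ_0/tan(βl)

Z_in ≈ +j38.3 Ω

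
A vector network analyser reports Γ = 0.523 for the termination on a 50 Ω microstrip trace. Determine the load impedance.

Z_L = Z_0·(1 + Γ)/(1 − Γ) = 50·(1.52)/(0.477)

Z_L ≈ 160 Ω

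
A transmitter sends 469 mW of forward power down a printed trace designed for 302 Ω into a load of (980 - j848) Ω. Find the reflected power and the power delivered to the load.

|Γ| = |(678 − j848)/(1282 − j848)| = 0.706
|Γ|² = 0.499
P_refl = |Γ|²·P_inc = 234 mW, P_del = (1 − |Γ|²)·P_inc = 235 mW

P_reflected ≈ 234 mW; P_delivered ≈ 235 mW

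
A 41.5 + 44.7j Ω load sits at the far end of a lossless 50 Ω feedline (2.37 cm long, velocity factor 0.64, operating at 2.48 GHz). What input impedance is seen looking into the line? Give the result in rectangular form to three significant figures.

λ = v/f = 0.64·c / 2.48 GHz = 0.0774 m
βl = 2π·l/λ = 2π × 0.306 = 110°
tan(βl) = tan(110°) = -2.72
Z_in = Z_0·(Z_L + jZ_0·tanβl)/(Z_0 + jZ_L·tanβl)
     = 50·(41.5 − j91.2)/(171 − j113)

Z_in ≈ 20.7 − j13 Ω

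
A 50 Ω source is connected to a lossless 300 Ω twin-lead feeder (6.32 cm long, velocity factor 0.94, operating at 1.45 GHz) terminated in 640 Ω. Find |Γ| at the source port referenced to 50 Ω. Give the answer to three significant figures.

|Γ| ≈ 0.665

λ = v/f = 0.94·c / 1.45 GHz = 0.194 m
βl = 2π·l/λ = 2π × 0.325 = 117°
tan(βl) = -1.96
Z_in = Z_0·(Z_L + jZ_0·tanβl)/(Z_0 + jZ_L·tanβl) = 168 + j113 Ω
Γ_s = (Z_in − Z_s)/(Z_in + Z_s) = (118 + j113)/(218 + j113), |Γ_s| = 0.665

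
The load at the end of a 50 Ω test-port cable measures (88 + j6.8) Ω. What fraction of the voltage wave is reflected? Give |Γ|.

Γ = (Z_L − Z_0)/(Z_L + Z_0) = (38 + j6.8)/(138 + j6.8)
|Γ| = 38.6/138

|Γ| ≈ 0.279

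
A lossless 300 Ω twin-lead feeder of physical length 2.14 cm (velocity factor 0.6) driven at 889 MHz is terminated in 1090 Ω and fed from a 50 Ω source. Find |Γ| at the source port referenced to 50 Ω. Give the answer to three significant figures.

λ = v/f = 0.6·c / 889 MHz = 0.202 m
βl = 2π·l/λ = 2π × 0.106 = 38°
tan(βl) = 0.783
Z_in = Z_0·(Z_L + jZ_0·tanβl)/(Z_0 + jZ_L·tanβl) = 193 − j315 Ω
Γ_s = (Z_in − Z_s)/(Z_in + Z_s) = (143 − j315)/(243 − j315), |Γ_s| = 0.87

|Γ| ≈ 0.87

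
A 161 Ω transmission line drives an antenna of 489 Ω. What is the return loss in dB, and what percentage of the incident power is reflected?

Γ = (489 − 161)/(489 + 161) = 0.505
RL = −20·log₁₀(0.505) = 5.94 dB
P_refl/P_inc = |Γ|² = 0.255

RL ≈ 5.94 dB; 25.5% of incident power reflected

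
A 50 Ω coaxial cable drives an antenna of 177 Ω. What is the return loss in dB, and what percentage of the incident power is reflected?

Γ = (177 − 50)/(177 + 50) = 0.559
RL = −20·log₁₀(0.559) = 5.04 dB
P_refl/P_inc = |Γ|² = 0.313

RL ≈ 5.04 dB; 31.3% of incident power reflected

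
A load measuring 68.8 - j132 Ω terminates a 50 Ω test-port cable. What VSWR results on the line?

VSWR ≈ 7.03

Γ = (Z_L − Z_0)/(Z_L + Z_0) = (18.8 − j132)/(118.8 − j132)
|Γ| = 133/178 = 0.751
VSWR = (1 + |Γ|)/(1 − |Γ|) = 1.75/0.249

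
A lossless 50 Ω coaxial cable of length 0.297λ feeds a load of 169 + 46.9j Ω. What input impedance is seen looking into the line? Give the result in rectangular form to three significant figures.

Z_in ≈ 14.2 + j9.98 Ω

βl = 2π × 0.297 = 107°
tan(βl) = tan(107°) = -3.29
Z_in = Z_0·(Z_L + jZ_0·tanβl)/(Z_0 + jZ_L·tanβl)
     = 50·(169 − j117)/(204 − j556)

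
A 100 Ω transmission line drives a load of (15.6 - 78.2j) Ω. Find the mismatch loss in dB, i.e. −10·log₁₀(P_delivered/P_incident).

Γ = (-84.4 − j78.2)/(115.6 − j78.2), |Γ| = 0.824
|Γ|² = 0.68, so P_del/P_inc = 1 − |Γ|² = 0.32
ML = −10·log₁₀(1 − |Γ|²)

mismatch loss ≈ 4.94 dB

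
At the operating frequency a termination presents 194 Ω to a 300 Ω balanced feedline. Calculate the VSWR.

Γ = (194 − 300)/(194 + 300) = -0.215
VSWR = (1 + 0.215)/(1 − 0.215)

VSWR ≈ 1.55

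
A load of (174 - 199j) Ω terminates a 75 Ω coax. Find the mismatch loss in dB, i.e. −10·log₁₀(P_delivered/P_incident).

Γ = (99 − j199)/(249 − j199), |Γ| = 0.697
|Γ|² = 0.486, so P_del/P_inc = 1 − |Γ|² = 0.514
ML = −10·log₁₀(1 − |Γ|²)

mismatch loss ≈ 2.89 dB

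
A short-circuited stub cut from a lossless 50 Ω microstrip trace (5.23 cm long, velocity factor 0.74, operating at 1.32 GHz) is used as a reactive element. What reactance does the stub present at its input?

X_in ≈ -124 Ω (capacitive)

λ = v/f = 0.74·c / 1.32 GHz = 0.168 m
βl = 2π·l/λ = 2π × 0.311 = 112°
tan(βl) = -2.48
For a short-circuited stub, Z_in = jZ_0·tan(βl)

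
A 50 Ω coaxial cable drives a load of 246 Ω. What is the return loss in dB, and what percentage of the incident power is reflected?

Γ = (246 − 50)/(246 + 50) = 0.662
RL = −20·log₁₀(0.662) = 3.58 dB
P_refl/P_inc = |Γ|² = 0.438

RL ≈ 3.58 dB; 43.8% of incident power reflected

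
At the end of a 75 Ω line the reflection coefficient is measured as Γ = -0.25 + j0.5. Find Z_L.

Z_L = Z_0·(1 + Γ)/(1 − Γ) = 75·(0.75 + j0.5)/(1.25 − j0.5)

Z_L ≈ 28.4 + j41.4 Ω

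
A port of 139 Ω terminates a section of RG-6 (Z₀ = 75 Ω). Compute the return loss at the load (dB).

RL ≈ 10.5 dB

Γ = (139 − 75)/(139 + 75) = 0.299
RL = −20·log₁₀|Γ| = −20·log₁₀(0.299)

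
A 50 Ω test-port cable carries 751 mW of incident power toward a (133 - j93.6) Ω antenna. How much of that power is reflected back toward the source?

|Γ| = |(83 − j93.6)/(183 − j93.6)| = 0.609
|Γ|² = 0.37
P_refl = |Γ|²·P_inc = 278 mW, P_del = (1 − |Γ|²)·P_inc = 473 mW

P_reflected ≈ 278 mW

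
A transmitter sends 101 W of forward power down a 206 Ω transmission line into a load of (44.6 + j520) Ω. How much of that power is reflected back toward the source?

|Γ| = |(-161.4 + j520)/(250.6 + j520)| = 0.943
|Γ|² = 0.89
P_refl = |Γ|²·P_inc = 89.9 W, P_del = (1 − |Γ|²)·P_inc = 11.1 W

P_reflected ≈ 89.9 W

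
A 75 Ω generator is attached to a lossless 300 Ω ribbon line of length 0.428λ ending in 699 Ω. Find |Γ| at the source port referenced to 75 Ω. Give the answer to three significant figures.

βl = 2π × 0.428 = 154°
tan(βl) = -0.486
Z_in = Z_0·(Z_L + jZ_0·tanβl)/(Z_0 + jZ_L·tanβl) = 379 + j283 Ω
Γ_s = (Z_in − Z_s)/(Z_in + Z_s) = (304 + j283)/(454 + j283), |Γ_s| = 0.776

|Γ| ≈ 0.776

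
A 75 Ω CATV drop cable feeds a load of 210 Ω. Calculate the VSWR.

VSWR ≈ 2.8

Γ = (210 − 75)/(210 + 75) = 0.474
VSWR = (1 + 0.474)/(1 − 0.474)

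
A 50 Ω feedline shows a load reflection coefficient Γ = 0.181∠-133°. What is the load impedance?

Z_L = Z_0·(1 + Γ)/(1 − Γ) = 50·(0.877 − j0.132)/(1.12 + j0.132)

Z_L ≈ 37.8 − j10.3 Ω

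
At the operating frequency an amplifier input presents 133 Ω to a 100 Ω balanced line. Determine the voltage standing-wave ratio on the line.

VSWR ≈ 1.33

Γ = (133 − 100)/(133 + 100) = 0.142
VSWR = (1 + 0.142)/(1 − 0.142)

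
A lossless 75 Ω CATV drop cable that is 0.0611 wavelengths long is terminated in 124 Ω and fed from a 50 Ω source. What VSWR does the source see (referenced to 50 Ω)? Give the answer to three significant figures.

βl = 2π × 0.0611 = 22°
tan(βl) = 0.404
Z_in = Z_0·(Z_L + jZ_0·tanβl)/(Z_0 + jZ_L·tanβl) = 99.7 − j36.3 Ω
Γ_s = (Z_in − Z_s)/(Z_in + Z_s) = (49.7 − j36.3)/(150 − j36.3), |Γ_s| = 0.4
VSWR = (1 + |Γ_s|)/(1 − |Γ_s|)

VSWR ≈ 2.33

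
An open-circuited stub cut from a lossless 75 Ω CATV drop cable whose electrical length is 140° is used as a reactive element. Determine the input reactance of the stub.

X_in ≈ 89.4 Ω (inductive)

tan(βl) = -0.839
For an open-circuited stub, Z_in = −jZ_0·cot(βl) = −jZ_0/tan(βl)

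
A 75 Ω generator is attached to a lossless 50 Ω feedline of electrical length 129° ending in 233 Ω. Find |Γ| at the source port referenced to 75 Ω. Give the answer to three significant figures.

tan(βl) = -1.23
Z_in = Z_0·(Z_L + jZ_0·tanβl)/(Z_0 + jZ_L·tanβl) = 17.2 + j37.5 Ω
Γ_s = (Z_in − Z_s)/(Z_in + Z_s) = (-57.8 + j37.5)/(92.2 + j37.5), |Γ_s| = 0.692

|Γ| ≈ 0.692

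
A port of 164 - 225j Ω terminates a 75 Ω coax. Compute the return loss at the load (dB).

Γ = (89 − j225)/(239 − j225), |Γ| = 0.737
RL = −20·log₁₀|Γ| = −20·log₁₀(0.737)

RL ≈ 2.65 dB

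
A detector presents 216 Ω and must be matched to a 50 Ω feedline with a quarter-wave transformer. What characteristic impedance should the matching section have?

Z_qwt = √(Z_0·R_L) = √(50 × 216) = √10800

Z_qwt ≈ 104 Ω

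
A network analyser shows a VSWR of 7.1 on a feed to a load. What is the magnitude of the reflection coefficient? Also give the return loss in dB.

|Γ| ≈ 0.753; return loss ≈ 2.46 dB

|Γ| = (S − 1)/(S + 1) = (7.1 − 1)/(7.1 + 1) = 6.1/8.1
RL = −20·log₁₀|Γ| = −20·log₁₀(0.753)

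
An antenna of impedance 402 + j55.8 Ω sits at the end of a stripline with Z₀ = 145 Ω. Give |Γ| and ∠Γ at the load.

Γ ≈ 0.478 ∠ 6.43°

Γ = (Z_L − Z_0)/(Z_L + Z_0) = (257 + j55.8)/(547 + j55.8)
|Γ| = 263/550 = 0.478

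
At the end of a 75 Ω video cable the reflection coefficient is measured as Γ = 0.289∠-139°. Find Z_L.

Z_L = Z_0·(1 + Γ)/(1 − Γ) = 75·(0.782 − j0.19)/(1.22 + j0.19)

Z_L ≈ 45.2 − j18.7 Ω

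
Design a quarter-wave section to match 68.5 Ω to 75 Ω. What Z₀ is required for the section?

Z_qwt ≈ 71.7 Ω

Z_qwt = √(Z_0·R_L) = √(75 × 68.5) = √5138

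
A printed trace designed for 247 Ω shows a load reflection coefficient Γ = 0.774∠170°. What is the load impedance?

Z_L = Z_0·(1 + Γ)/(1 − Γ) = 247·(0.238 + j0.134)/(1.76 − j0.134)

Z_L ≈ 31.7 + j21.3 Ω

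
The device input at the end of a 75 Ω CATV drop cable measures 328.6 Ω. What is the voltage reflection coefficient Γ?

Γ = (Z_L − Z_0)/(Z_L + Z_0) = (328.6 − 75)/(328.6 + 75) = 253.6/403.6

Γ = 0.628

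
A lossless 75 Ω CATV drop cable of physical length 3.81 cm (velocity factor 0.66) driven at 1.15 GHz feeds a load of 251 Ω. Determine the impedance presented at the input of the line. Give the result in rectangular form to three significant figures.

λ = v/f = 0.66·c / 1.15 GHz = 0.172 m
βl = 2π·l/λ = 2π × 0.221 = 79.7°
tan(βl) = tan(79.7°) = 5.48
Z_in = Z_0·(Z_L + jZ_0·tanβl)/(Z_0 + jZ_L·tanβl)
     = 75·(251 + j411)/(75 + j1380)

Z_in ≈ 23.1 − j12.4 Ω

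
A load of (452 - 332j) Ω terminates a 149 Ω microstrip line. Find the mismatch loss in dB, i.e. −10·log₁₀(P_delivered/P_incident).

Γ = (303 − j332)/(601 − j332), |Γ| = 0.655
|Γ|² = 0.429, so P_del/P_inc = 1 − |Γ|² = 0.571
ML = −10·log₁₀(1 − |Γ|²)

mismatch loss ≈ 2.43 dB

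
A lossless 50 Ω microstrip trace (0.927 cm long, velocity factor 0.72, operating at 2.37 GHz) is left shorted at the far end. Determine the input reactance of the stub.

X_in ≈ 37.2 Ω (inductive)

λ = v/f = 0.72·c / 2.37 GHz = 0.0911 m
βl = 2π·l/λ = 2π × 0.102 = 36.6°
tan(βl) = 0.743
For a shorted stub, Z_in = jZ_0·tan(βl)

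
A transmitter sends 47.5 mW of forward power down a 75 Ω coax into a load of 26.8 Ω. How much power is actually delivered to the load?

Γ = (26.8 − 75)/(26.8 + 75) = -0.473
|Γ|² = 0.224
P_refl = |Γ|²·P_inc = 10.6 mW, P_del = (1 − |Γ|²)·P_inc = 36.9 mW

P_delivered ≈ 36.9 mW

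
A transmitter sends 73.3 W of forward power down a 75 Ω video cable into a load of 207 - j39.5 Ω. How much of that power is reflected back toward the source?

P_reflected ≈ 17.2 W

|Γ| = |(132 − j39.5)/(282 − j39.5)| = 0.484
|Γ|² = 0.234
P_refl = |Γ|²·P_inc = 17.2 W, P_del = (1 − |Γ|²)·P_inc = 56.1 W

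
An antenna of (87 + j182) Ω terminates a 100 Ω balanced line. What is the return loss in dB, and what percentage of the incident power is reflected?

RL ≈ 3.11 dB; 48.9% of incident power reflected

Γ = (-13 + j182)/(187 + j182), |Γ| = 0.699
RL = −20·log₁₀(0.699) = 3.11 dB
P_refl/P_inc = |Γ|² = 0.489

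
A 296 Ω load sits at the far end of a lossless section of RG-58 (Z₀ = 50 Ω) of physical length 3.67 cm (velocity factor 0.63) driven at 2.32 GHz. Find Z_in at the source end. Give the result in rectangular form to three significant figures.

λ = v/f = 0.63·c / 2.32 GHz = 0.0815 m
βl = 2π·l/λ = 2π × 0.45 = 162°
tan(βl) = tan(162°) = -0.321
Z_in = Z_0·(Z_L + jZ_0·tanβl)/(Z_0 + jZ_L·tanβl)
     = 50·(296 − j16.1)/(50 − j95.2)

Z_in ≈ 70.7 + j118 Ω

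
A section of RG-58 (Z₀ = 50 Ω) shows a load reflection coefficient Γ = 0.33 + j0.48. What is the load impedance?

Z_L = Z_0·(1 + Γ)/(1 − Γ) = 50·(1.33 + j0.48)/(0.67 − j0.48)

Z_L ≈ 48.6 + j70.7 Ω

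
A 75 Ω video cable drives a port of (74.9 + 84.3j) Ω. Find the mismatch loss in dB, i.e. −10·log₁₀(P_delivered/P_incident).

Γ = (-0.1 + j84.3)/(149.9 + j84.3), |Γ| = 0.49
|Γ|² = 0.24, so P_del/P_inc = 1 − |Γ|² = 0.76
ML = −10·log₁₀(1 − |Γ|²)

mismatch loss ≈ 1.19 dB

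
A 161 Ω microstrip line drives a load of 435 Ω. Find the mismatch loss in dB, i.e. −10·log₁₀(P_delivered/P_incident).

mismatch loss ≈ 1.03 dB

Γ = (435 − 161)/(435 + 161) = 0.46
|Γ|² = 0.211, so P_del/P_inc = 1 − |Γ|² = 0.789
ML = −10·log₁₀(1 − |Γ|²)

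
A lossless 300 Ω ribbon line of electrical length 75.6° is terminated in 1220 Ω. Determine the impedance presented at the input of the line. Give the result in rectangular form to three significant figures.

Z_in ≈ 78.3 − j72.1 Ω

tan(βl) = tan(75.6°) = 3.89
Z_in = Z_0·(Z_L + jZ_0·tanβl)/(Z_0 + jZ_L·tanβl)
     = 300·(1220 + j1170)/(300 + j4750)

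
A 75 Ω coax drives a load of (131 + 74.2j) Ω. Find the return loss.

Γ = (56 + j74.2)/(206 + j74.2), |Γ| = 0.425
RL = −20·log₁₀|Γ| = −20·log₁₀(0.425)

RL ≈ 7.44 dB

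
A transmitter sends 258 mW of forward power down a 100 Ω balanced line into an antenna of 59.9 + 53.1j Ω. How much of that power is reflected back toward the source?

|Γ| = |(-40.1 + j53.1)/(159.9 + j53.1)| = 0.395
|Γ|² = 0.156
P_refl = |Γ|²·P_inc = 40.2 mW, P_del = (1 − |Γ|²)·P_inc = 218 mW

P_reflected ≈ 40.2 mW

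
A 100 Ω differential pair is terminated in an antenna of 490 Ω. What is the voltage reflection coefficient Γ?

Γ = (Z_L − Z_0)/(Z_L + Z_0) = (490 − 100)/(490 + 100) = 390/590

Γ = 0.661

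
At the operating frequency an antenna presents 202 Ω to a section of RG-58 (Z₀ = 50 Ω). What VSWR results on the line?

For a purely resistive load, VSWR = R_L/Z_0 or Z_0/R_L (whichever > 1) = 202/50

VSWR ≈ 4.04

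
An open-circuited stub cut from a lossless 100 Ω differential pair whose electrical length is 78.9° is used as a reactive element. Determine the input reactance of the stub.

X_in ≈ -19.6 Ω (capacitive)

tan(βl) = 5.1
For an open-circuited stub, Z_in = −jZ_0·cot(βl) = −jZ_0/tan(βl)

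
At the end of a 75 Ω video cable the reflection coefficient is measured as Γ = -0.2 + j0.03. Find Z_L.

Z_L = Z_0·(1 + Γ)/(1 − Γ) = 75·(0.8 + j0.03)/(1.2 − j0.03)

Z_L ≈ 49.9 + j3.12 Ω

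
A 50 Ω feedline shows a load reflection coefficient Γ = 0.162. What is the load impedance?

Z_L ≈ 69.3 Ω

Z_L = Z_0·(1 + Γ)/(1 − Γ) = 50·(1.16)/(0.838)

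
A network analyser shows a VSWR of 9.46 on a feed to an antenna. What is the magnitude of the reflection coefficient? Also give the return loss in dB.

|Γ| ≈ 0.809; return loss ≈ 1.84 dB

|Γ| = (S − 1)/(S + 1) = (9.46 − 1)/(9.46 + 1) = 8.46/10.5
RL = −20·log₁₀|Γ| = −20·log₁₀(0.809)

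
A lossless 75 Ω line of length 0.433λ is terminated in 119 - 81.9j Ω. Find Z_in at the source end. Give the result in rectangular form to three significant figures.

Z_in ≈ 187 + j33.3 Ω

βl = 2π × 0.433 = 156°
tan(βl) = tan(156°) = -0.448
Z_in = Z_0·(Z_L + jZ_0·tanβl)/(Z_0 + jZ_L·tanβl)
     = 75·(119 − j115)/(38.3 − j53.3)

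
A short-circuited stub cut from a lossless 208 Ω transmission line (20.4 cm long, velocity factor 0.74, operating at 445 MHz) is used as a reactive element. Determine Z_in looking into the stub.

Z_in ≈ −j134 Ω

λ = v/f = 0.74·c / 445 MHz = 0.499 m
βl = 2π·l/λ = 2π × 0.409 = 147°
tan(βl) = -0.644
For a short-circuited stub, Z_in = jZ_0·tan(βl)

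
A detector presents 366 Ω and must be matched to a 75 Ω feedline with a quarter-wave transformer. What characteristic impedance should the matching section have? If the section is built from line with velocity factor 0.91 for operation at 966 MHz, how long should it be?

Z_qwt = √(Z_0·R_L) = √(75 × 366) = √27450
λ = 0.91·c/f = 0.283 m, so l = λ/4 = 0.0707 m

Z_qwt ≈ 166 Ω; length ≈ 7.07 cm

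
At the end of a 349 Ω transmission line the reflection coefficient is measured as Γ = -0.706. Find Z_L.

Z_L ≈ 60.1 Ω

Z_L = Z_0·(1 + Γ)/(1 − Γ) = 349·(0.294)/(1.71)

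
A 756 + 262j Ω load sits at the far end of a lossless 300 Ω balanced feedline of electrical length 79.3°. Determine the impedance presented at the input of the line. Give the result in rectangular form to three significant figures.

tan(βl) = tan(79.3°) = 5.29
Z_in = Z_0·(Z_L + jZ_0·tanβl)/(Z_0 + jZ_L·tanβl)
     = 300·(756 + j1850)/(-1090 + j4000)

Z_in ≈ 115 − j87.9 Ω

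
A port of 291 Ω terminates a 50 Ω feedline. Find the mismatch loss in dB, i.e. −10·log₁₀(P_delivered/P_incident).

Γ = (291 − 50)/(291 + 50) = 0.707
|Γ|² = 0.499, so P_del/P_inc = 1 − |Γ|² = 0.501
ML = −10·log₁₀(1 − |Γ|²)

mismatch loss ≈ 3.01 dB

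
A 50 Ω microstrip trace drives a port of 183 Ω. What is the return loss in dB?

RL ≈ 4.87 dB

Γ = (183 − 50)/(183 + 50) = 0.571
RL = −20·log₁₀|Γ| = −20·log₁₀(0.571)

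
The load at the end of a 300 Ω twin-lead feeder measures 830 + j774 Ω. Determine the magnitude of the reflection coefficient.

Γ = (Z_L − Z_0)/(Z_L + Z_0) = (530 + j774)/(1130 + j774)
|Γ| = 938/1370

|Γ| ≈ 0.685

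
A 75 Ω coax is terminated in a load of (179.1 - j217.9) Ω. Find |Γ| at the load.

|Γ| ≈ 0.721

Γ = (Z_L − Z_0)/(Z_L + Z_0) = (104.1 − j217.9)/(254.1 − j217.9)
|Γ| = 241/335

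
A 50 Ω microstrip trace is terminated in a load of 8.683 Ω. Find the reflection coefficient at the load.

Γ = (Z_L − Z_0)/(Z_L + Z_0) = (8.683 − 50)/(8.683 + 50) = -41.32/58.68

Γ = -0.704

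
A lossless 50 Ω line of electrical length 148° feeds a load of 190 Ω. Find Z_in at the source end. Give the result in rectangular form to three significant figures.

Z_in ≈ 39.8 + j63.3 Ω

tan(βl) = tan(148°) = -0.625
Z_in = Z_0·(Z_L + jZ_0·tanβl)/(Z_0 + jZ_L·tanβl)
     = 50·(190 − j31.2)/(50 − j119)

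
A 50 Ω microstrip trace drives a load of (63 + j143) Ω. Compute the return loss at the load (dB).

RL ≈ 2.07 dB

Γ = (13 + j143)/(113 + j143), |Γ| = 0.788
RL = −20·log₁₀|Γ| = −20·log₁₀(0.788)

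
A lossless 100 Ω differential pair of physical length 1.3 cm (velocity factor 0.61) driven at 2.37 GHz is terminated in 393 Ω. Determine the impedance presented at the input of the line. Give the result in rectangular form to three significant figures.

Z_in ≈ 32.8 − j51.6 Ω

λ = v/f = 0.61·c / 2.37 GHz = 0.0772 m
βl = 2π·l/λ = 2π × 0.168 = 60.6°
tan(βl) = tan(60.6°) = 1.78
Z_in = Z_0·(Z_L + jZ_0·tanβl)/(Z_0 + jZ_L·tanβl)
     = 100·(393 + j178)/(100 + j698)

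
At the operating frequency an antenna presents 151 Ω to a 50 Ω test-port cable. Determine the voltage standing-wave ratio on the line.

Γ = (151 − 50)/(151 + 50) = 0.502
VSWR = (1 + 0.502)/(1 − 0.502)

VSWR ≈ 3.02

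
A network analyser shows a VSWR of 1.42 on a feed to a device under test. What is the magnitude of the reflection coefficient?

|Γ| = (S − 1)/(S + 1) = (1.42 − 1)/(1.42 + 1) = 0.42/2.42

|Γ| ≈ 0.174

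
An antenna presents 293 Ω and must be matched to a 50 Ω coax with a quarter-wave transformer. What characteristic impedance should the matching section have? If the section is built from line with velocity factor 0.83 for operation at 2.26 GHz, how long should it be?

Z_qwt ≈ 121 Ω; length ≈ 2.75 cm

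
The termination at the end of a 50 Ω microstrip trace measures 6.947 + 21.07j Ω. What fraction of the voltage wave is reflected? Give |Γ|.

Γ = (Z_L − Z_0)/(Z_L + Z_0) = (-43.05 + j21.07)/(56.95 + j21.07)
|Γ| = 47.9/60.7

|Γ| ≈ 0.789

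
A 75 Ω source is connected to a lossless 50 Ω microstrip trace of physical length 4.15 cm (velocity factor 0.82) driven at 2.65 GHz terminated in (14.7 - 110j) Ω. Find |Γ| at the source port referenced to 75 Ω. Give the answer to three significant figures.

λ = v/f = 0.82·c / 2.65 GHz = 0.0928 m
βl = 2π·l/λ = 2π × 0.447 = 161°
tan(βl) = -0.346
Z_in = Z_0·(Z_L + jZ_0·tanβl)/(Z_0 + jZ_L·tanβl) = 243 − j428 Ω
Γ_s = (Z_in − Z_s)/(Z_in + Z_s) = (168 − j428)/(318 − j428), |Γ_s| = 0.862

|Γ| ≈ 0.862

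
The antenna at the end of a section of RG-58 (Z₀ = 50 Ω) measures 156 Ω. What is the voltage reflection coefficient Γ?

Γ = (Z_L − Z_0)/(Z_L + Z_0) = (156 − 50)/(156 + 50) = 106/206

Γ = 0.515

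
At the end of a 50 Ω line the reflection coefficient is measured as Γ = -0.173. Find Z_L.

Z_L ≈ 35.3 Ω

Z_L = Z_0·(1 + Γ)/(1 − Γ) = 50·(0.827)/(1.17)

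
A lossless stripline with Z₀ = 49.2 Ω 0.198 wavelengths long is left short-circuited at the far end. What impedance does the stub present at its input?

βl = 2π × 0.198 = 71.3°
tan(βl) = 2.95
For a short-circuited stub, Z_in = jZ_0·tan(βl)

Z_in ≈ +j145 Ω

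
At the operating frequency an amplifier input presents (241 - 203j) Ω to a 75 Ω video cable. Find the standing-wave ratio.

VSWR ≈ 5.63

Γ = (Z_L − Z_0)/(Z_L + Z_0) = (166 − j203)/(316 − j203)
|Γ| = 262/376 = 0.698
VSWR = (1 + |Γ|)/(1 − |Γ|) = 1.7/0.302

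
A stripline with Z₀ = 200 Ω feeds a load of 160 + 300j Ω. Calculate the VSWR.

VSWR ≈ 4.65

Γ = (Z_L − Z_0)/(Z_L + Z_0) = (-40 + j300)/(360 + j300)
|Γ| = 303/469 = 0.646
VSWR = (1 + |Γ|)/(1 − |Γ|) = 1.65/0.354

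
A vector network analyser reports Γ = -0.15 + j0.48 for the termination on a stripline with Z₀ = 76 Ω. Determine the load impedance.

Z_L ≈ 36.6 + j47 Ω

Z_L = Z_0·(1 + Γ)/(1 − Γ) = 76·(0.85 + j0.48)/(1.15 − j0.48)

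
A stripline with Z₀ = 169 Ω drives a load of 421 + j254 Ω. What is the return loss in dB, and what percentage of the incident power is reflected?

RL ≈ 5.08 dB; 31% of incident power reflected

Γ = (252 + j254)/(590 + j254), |Γ| = 0.557
RL = −20·log₁₀(0.557) = 5.08 dB
P_refl/P_inc = |Γ|² = 0.31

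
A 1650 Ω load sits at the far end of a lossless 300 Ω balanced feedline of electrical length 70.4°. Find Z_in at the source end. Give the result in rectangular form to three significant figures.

tan(βl) = tan(70.4°) = 2.81
Z_in = Z_0·(Z_L + jZ_0·tanβl)/(Z_0 + jZ_L·tanβl)
     = 300·(1650 + j842)/(300 + j4630)

Z_in ≈ 61.2 − j103 Ω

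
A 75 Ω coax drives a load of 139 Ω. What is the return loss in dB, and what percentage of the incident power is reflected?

RL ≈ 10.5 dB; 8.94% of incident power reflected

Γ = (139 − 75)/(139 + 75) = 0.299
RL = −20·log₁₀(0.299) = 10.5 dB
P_refl/P_inc = |Γ|² = 0.0894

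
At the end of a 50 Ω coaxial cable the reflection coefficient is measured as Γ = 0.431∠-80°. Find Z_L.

Z_L = Z_0·(1 + Γ)/(1 − Γ) = 50·(1.07 − j0.424)/(0.925 + j0.424)

Z_L ≈ 39.3 − j41 Ω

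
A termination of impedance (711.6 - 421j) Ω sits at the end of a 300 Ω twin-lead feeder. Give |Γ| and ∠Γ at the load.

Γ ≈ 0.537 ∠ -23.1°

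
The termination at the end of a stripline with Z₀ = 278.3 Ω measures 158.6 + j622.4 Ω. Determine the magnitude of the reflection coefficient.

Γ = (Z_L − Z_0)/(Z_L + Z_0) = (-119.7 + j622.4)/(436.9 + j622.4)
|Γ| = 634/760

|Γ| ≈ 0.833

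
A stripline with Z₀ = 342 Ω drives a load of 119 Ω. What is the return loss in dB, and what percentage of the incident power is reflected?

Γ = (119 − 342)/(119 + 342) = -0.484
RL = −20·log₁₀(0.484) = 6.31 dB
P_refl/P_inc = |Γ|² = 0.234

RL ≈ 6.31 dB; 23.4% of incident power reflected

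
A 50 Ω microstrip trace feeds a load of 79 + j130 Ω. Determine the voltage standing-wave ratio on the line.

Γ = (Z_L − Z_0)/(Z_L + Z_0) = (29 + j130)/(129 + j130)
|Γ| = 133/183 = 0.727
VSWR = (1 + |Γ|)/(1 − |Γ|) = 1.73/0.273

VSWR ≈ 6.33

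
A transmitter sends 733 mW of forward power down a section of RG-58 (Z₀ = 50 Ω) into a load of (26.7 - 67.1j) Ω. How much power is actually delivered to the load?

|Γ| = |(-23.3 − j67.1)/(76.7 − j67.1)| = 0.697
|Γ|² = 0.486
P_refl = |Γ|²·P_inc = 356 mW, P_del = (1 − |Γ|²)·P_inc = 377 mW

P_delivered ≈ 377 mW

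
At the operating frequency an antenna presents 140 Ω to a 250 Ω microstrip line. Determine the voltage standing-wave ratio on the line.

VSWR ≈ 1.79

Γ = (140 − 250)/(140 + 250) = -0.282
VSWR = (1 + 0.282)/(1 − 0.282)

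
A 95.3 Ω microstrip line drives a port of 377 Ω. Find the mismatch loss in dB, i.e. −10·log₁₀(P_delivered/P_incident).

Γ = (377 − 95.3)/(377 + 95.3) = 0.596
|Γ|² = 0.356, so P_del/P_inc = 1 − |Γ|² = 0.644
ML = −10·log₁₀(1 − |Γ|²)

mismatch loss ≈ 1.91 dB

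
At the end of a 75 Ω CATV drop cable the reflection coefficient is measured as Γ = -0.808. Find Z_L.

Z_L ≈ 7.96 Ω

Z_L = Z_0·(1 + Γ)/(1 − Γ) = 75·(0.192)/(1.81)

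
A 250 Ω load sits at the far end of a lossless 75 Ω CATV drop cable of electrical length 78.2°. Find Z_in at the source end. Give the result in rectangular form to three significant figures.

Z_in ≈ 23.4 − j14.2 Ω

tan(βl) = tan(78.2°) = 4.79
Z_in = Z_0·(Z_L + jZ_0·tanβl)/(Z_0 + jZ_L·tanβl)
     = 75·(250 + j359)/(75 + j1200)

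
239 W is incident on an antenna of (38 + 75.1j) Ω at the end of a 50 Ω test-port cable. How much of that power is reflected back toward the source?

P_reflected ≈ 103 W

|Γ| = |(-12 + j75.1)/(88 + j75.1)| = 0.657
|Γ|² = 0.432
P_refl = |Γ|²·P_inc = 103 W, P_del = (1 − |Γ|²)·P_inc = 136 W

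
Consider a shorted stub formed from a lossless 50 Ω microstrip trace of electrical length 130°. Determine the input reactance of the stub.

X_in ≈ -59.6 Ω (capacitive)

tan(βl) = -1.19
For a shorted stub, Z_in = jZ_0·tan(βl)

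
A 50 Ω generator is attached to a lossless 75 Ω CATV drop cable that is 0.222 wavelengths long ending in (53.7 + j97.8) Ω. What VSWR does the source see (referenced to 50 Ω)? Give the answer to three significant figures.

VSWR ≈ 4.5

βl = 2π × 0.222 = 79.9°
tan(βl) = 5.63
Z_in = Z_0·(Z_L + jZ_0·tanβl)/(Z_0 + jZ_L·tanβl) = 31.1 − j62.3 Ω
Γ_s = (Z_in − Z_s)/(Z_in + Z_s) = (-18.9 − j62.3)/(81.1 − j62.3), |Γ_s| = 0.636
VSWR = (1 + |Γ_s|)/(1 − |Γ_s|)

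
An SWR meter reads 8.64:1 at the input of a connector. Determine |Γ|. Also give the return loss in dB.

|Γ| ≈ 0.793; return loss ≈ 2.02 dB

|Γ| = (S − 1)/(S + 1) = (8.64 − 1)/(8.64 + 1) = 7.64/9.64
RL = −20·log₁₀|Γ| = −20·log₁₀(0.793)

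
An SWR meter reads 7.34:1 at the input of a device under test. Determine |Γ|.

|Γ| ≈ 0.76

|Γ| = (S − 1)/(S + 1) = (7.34 − 1)/(7.34 + 1) = 6.34/8.34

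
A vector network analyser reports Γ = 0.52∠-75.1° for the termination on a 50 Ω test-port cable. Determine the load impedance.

Z_L = Z_0·(1 + Γ)/(1 − Γ) = 50·(1.13 − j0.503)/(0.866 + j0.503)

Z_L ≈ 36.4 − j50.1 Ω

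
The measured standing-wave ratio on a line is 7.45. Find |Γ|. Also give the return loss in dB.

|Γ| ≈ 0.763; return loss ≈ 2.35 dB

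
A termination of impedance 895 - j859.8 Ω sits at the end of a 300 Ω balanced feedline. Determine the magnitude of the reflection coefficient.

Γ = (Z_L − Z_0)/(Z_L + Z_0) = (595 − j859.8)/(1195 − j859.8)
|Γ| = 1050/1470

|Γ| ≈ 0.71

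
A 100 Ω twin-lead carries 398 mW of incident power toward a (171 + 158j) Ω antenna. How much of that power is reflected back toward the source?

|Γ| = |(71 + j158)/(271 + j158)| = 0.552
|Γ|² = 0.305
P_refl = |Γ|²·P_inc = 121 mW, P_del = (1 − |Γ|²)·P_inc = 277 mW

P_reflected ≈ 121 mW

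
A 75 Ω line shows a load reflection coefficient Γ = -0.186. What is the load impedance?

Z_L = Z_0·(1 + Γ)/(1 − Γ) = 75·(0.814)/(1.19)

Z_L ≈ 51.5 Ω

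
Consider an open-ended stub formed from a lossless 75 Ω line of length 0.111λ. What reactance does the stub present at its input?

X_in ≈ -89.5 Ω (capacitive)

βl = 2π × 0.111 = 40°
tan(βl) = 0.838
For an open-ended stub, Z_in = −jZ_0·cot(βl) = −jZ_0/tan(βl)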